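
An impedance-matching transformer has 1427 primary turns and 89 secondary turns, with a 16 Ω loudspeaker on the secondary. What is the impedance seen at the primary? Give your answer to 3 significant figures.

Z_p = (N_p/N_s)² × Z_s = (1427/89)² × 16 = 4110 Ω.

Z_p ≈ 4110 Ω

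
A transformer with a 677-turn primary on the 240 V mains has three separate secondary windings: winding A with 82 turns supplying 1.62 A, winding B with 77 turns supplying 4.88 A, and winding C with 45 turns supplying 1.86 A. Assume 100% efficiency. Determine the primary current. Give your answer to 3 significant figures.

I_p ≈ 0.875 A

V_A = 240 × 82/677 = 29.069 V; V_B = 240 × 77/677 = 27.297 V; V_C = 240 × 45/677 = 15.953 V.
P_out = V_A I_A + V_B I_B + V_C I_C = 29.069×1.62 + 27.297×4.88 + 15.953×1.86 = 47.092 + 133.21 + 29.672 = 209.97 W.
Ideal ⇒ P_in = P_out, so I_p = P_out/V_p = 209.97/240 = 0.875 A.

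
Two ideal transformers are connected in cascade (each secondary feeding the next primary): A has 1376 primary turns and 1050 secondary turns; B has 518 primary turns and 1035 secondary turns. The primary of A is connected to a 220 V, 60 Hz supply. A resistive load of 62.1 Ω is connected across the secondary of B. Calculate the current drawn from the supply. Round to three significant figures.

I_supply ≈ 8.24 A

After A: V = 220.00 × 1050/1376 = 167.88 V.
After B: V = 167.88 × 1035/518 = 335.43 V.
I_load = 335.43/62.1 = 5.4015 A, so P_out = 335.43 × 5.4015 = 1811.8 W.
All ideal ⇒ P_in = P_out, so I_supply = 1811.8/220 = 8.24 A.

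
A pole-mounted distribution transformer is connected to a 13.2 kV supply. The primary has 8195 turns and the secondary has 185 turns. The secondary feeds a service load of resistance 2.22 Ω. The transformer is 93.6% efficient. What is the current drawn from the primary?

I_p ≈ 3.24 A

V_s = 13200 × 185/8195 = 297.99 V.
I_s = V_s/R = 297.99/2.22 = 134.23 A.
P_out = V_s I_s = 297.99 × 134.23 = 39998 W.
P_in = P_out/η = 39998/0.936 = 42733 W.
I_p = P_in/V_p = 42733/13200 = 3.24 A.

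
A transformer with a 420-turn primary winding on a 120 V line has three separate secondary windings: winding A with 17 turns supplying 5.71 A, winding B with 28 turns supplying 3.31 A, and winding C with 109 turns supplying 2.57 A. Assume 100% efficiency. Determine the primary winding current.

V_A = 120 × 17/420 = 4.8571 V; V_B = 120 × 28/420 = 8.0000 V; V_C = 120 × 109/420 = 31.143 V.
P_out = V_A I_A + V_B I_B + V_C I_C = 4.8571×5.71 + 8.0000×3.31 + 31.143×2.57 = 27.734 + 26.480 + 80.037 = 134.25 W.
Ideal ⇒ P_in = P_out, so I_p = P_out/V_p = 134.25/120 = 1.12 A.

I_p ≈ 1.12 A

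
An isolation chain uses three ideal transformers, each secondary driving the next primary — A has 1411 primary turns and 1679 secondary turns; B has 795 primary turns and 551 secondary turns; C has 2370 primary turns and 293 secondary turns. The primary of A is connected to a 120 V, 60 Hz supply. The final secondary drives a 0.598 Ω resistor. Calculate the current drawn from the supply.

I_supply ≈ 2.09 A

After A: V = 120.00 × 1679/1411 = 142.79 V.
After B: V = 142.79 × 551/795 = 98.967 V.
After C: V = 98.967 × 293/2370 = 12.235 V.
I_load = 12.235/0.598 = 20.460 A, so P_out = 12.235 × 20.460 = 250.33 W.
All ideal ⇒ P_in = P_out, so I_supply = 250.33/120 = 2.09 A.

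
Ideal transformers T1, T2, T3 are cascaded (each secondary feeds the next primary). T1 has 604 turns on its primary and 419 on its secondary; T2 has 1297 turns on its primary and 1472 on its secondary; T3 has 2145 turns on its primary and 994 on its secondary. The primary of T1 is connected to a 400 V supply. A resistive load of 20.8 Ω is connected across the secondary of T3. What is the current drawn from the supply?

I_supply ≈ 2.56 A

After T1: V = 400.00 × 419/604 = 277.48 V.
After T2: V = 277.48 × 1472/1297 = 314.92 V.
After T3: V = 314.92 × 994/2145 = 145.94 V.
I_load = 145.94/20.8 = 7.0162 A, so P_out = 145.94 × 7.0162 = 1023.9 W.
All ideal ⇒ P_in = P_out, so I_supply = 1023.9/400 = 2.56 A.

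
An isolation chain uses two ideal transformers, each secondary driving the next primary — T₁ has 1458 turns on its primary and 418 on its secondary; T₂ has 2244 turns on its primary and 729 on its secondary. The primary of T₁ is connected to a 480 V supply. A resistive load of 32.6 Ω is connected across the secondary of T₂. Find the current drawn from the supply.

After T₁: V = 480.00 × 418/1458 = 137.61 V.
After T₂: V = 137.61 × 729/2244 = 44.706 V.
I_load = 44.706/32.6 = 1.3713 A, so P_out = 44.706 × 1.3713 = 61.307 W.
All ideal ⇒ P_in = P_out, so I_supply = 61.307/480 = 0.128 A.

I_supply ≈ 0.128 A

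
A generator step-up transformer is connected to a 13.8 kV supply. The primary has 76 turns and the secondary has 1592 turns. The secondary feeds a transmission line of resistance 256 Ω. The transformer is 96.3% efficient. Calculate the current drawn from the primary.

I_p ≈ 24600 A

V_s = 13800 × 1592/76 = 289070 V.
I_s = V_s/R = 289070/256 = 1129.2 A.
P_out = V_s I_s = 289070 × 1129.2 = 3.2642×10^8 W.
P_in = P_out/η = 3.2642×10^8/0.963 = 3.3896×10^8 W.
I_p = P_in/V_p = 3.3896×10^8/13800 = 24600 A.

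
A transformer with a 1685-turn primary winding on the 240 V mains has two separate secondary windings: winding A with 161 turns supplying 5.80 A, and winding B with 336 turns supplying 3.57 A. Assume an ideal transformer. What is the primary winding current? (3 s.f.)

V_A = 240 × 161/1685 = 22.932 V; V_B = 240 × 336/1685 = 47.858 V.
P_out = V_A I_A + V_B I_B = 22.932×5.80 + 47.858×3.57 = 133.00 + 170.85 = 303.86 W.
Ideal ⇒ P_in = P_out, so I_p = P_out/V_p = 303.86/240 = 1.27 A.

I_p ≈ 1.27 A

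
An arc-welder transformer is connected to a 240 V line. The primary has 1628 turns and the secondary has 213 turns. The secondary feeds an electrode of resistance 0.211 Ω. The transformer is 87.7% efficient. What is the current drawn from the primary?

V_s = 240 × 213/1628 = 31.400 V.
I_s = V_s/R = 31.400/0.211 = 148.82 A.
P_out = V_s I_s = 31.400 × 148.82 = 4672.9 W.
P_in = P_out/η = 4672.9/0.877 = 5328.3 W.
I_p = P_in/V_p = 5328.3/240 = 22.2 A.

I_p ≈ 22.2 A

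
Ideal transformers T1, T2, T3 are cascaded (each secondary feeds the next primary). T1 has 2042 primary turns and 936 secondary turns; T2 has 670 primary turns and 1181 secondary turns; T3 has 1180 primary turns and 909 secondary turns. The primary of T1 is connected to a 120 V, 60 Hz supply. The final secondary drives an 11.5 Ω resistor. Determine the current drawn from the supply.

I_supply ≈ 4.04 A

After T1: V = 120.00 × 936/2042 = 55.005 V.
After T2: V = 55.005 × 1181/670 = 96.956 V.
After T3: V = 96.956 × 909/1180 = 74.689 V.
I_load = 74.689/11.5 = 6.4947 A, so P_out = 74.689 × 6.4947 = 485.09 W.
All ideal ⇒ P_in = P_out, so I_supply = 485.09/120 = 4.04 A.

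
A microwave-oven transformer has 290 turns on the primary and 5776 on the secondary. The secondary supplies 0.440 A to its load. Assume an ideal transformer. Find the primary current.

I_p ≈ 8.76 A

For an ideal transformer I_p/I_s = N_s/N_p, so I_p = 0.440 × 5776/290 = 8.76 A.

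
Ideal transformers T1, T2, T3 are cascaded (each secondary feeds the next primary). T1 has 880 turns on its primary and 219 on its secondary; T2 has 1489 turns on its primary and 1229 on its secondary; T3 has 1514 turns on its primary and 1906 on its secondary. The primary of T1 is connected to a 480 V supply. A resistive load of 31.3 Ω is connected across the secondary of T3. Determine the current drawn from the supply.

Secondary of T1: V = 480.00 × 219/880 = 119.45 V.
Secondary of T2: V = 119.45 × 1229/1489 = 98.596 V.
Secondary of T3: V = 98.596 × 1906/1514 = 124.12 V.
I_load = 124.12/31.3 = 3.9656 A, so P_out = 124.12 × 3.9656 = 492.23 W.
All ideal ⇒ P_in = P_out, so I_supply = 492.23/480 = 1.03 A.

I_supply ≈ 1.03 A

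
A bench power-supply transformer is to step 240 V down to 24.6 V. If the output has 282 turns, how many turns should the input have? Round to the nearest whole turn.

N_in = 2751 turns

N_in/N_out = V_in/V_out, so N_in = 282 × 240/24.6 = 2751.2 ≈ 2751 turns.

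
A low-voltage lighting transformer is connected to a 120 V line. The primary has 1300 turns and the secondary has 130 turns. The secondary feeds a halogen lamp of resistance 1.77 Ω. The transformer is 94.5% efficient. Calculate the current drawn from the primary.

I_p ≈ 0.717 A

V_s = 120 × 130/1300 = 12.000 V.
I_s = V_s/R = 12.000/1.77 = 6.7797 A.
P_out = V_s I_s = 12.000 × 6.7797 = 81.356 W.
P_in = P_out/η = 81.356/0.945 = 86.091 W.
I_p = P_in/V_p = 86.091/120 = 0.717 A.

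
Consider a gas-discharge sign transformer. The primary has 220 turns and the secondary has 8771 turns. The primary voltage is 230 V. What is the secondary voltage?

V_s ≈ 9170 V

V_s/V_p = N_s/N_p, so V_s = 230 × 8771/220 = 9170 V.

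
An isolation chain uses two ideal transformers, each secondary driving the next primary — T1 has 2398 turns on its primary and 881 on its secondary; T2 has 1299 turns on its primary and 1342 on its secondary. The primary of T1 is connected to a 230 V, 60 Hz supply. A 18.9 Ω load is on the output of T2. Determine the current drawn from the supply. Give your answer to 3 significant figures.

After T1: V = 230.00 × 881/2398 = 84.500 V.
After T2: V = 84.500 × 1342/1299 = 87.297 V.
I_load = 87.297/18.9 = 4.6189 A, so P_out = 87.297 × 4.6189 = 403.21 W.
All ideal ⇒ P_in = P_out, so I_supply = 403.21/230 = 1.75 A.

I_supply ≈ 1.75 A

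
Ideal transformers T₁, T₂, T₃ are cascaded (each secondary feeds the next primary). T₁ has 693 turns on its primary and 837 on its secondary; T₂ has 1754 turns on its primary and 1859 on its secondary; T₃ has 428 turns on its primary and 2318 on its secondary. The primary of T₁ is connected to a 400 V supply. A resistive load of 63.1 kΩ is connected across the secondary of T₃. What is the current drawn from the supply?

Secondary of T₁: V = 400.00 × 837/693 = 483.12 V.
Secondary of T₂: V = 483.12 × 1859/1754 = 512.04 V.
Secondary of T₃: V = 512.04 × 2318/428 = 2773.1 V.
I_load = 2773.1/63100 = 0.043948 A, so P_out = 2773.1 × 0.043948 = 121.87 W.
All ideal ⇒ P_in = P_out, so I_supply = 121.87/400 = 0.305 A.

I_supply ≈ 0.305 A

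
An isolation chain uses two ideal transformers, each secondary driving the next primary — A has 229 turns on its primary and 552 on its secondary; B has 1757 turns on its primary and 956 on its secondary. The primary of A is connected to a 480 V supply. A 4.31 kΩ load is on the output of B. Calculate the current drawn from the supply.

Secondary of A: V = 480.00 × 552/229 = 1157.0 V.
Secondary of B: V = 1157.0 × 956/1757 = 629.55 V.
I_load = 629.55/4310 = 0.14607 A, so P_out = 629.55 × 0.14607 = 91.957 W.
All ideal ⇒ P_in = P_out, so I_supply = 91.957/480 = 0.192 A.

I_supply ≈ 0.192 A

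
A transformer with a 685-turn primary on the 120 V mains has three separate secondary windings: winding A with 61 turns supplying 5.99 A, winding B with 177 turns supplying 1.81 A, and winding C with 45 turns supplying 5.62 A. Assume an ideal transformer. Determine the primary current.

V_A = 120 × 61/685 = 10.686 V; V_B = 120 × 177/685 = 31.007 V; V_C = 120 × 45/685 = 7.8832 V.
P_out = V_A I_A + V_B I_B + V_C I_C = 10.686×5.99 + 31.007×1.81 + 7.8832×5.62 = 64.010 + 56.123 + 44.304 = 164.44 W.
Ideal ⇒ P_in = P_out, so I_p = P_out/V_p = 164.44/120 = 1.37 A.

I_p ≈ 1.37 A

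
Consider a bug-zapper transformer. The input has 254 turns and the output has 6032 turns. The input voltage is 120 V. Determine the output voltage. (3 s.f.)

V_out/V_in = N_out/N_in, so V_out = 120 × 6032/254 = 2850 V.

V_out ≈ 2850 V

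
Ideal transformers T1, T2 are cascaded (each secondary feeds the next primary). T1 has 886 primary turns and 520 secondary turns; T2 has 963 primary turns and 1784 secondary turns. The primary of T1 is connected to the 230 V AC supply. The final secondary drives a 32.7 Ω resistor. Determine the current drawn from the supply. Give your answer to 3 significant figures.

After T1: V = 230.00 × 520/886 = 134.99 V.
After T2: V = 134.99 × 1784/963 = 250.07 V.
I_load = 250.07/32.7 = 7.6475 A, so P_out = 250.07 × 7.6475 = 1912.4 W.
All ideal ⇒ P_in = P_out, so I_supply = 1912.4/230 = 8.31 A.

I_supply ≈ 8.31 A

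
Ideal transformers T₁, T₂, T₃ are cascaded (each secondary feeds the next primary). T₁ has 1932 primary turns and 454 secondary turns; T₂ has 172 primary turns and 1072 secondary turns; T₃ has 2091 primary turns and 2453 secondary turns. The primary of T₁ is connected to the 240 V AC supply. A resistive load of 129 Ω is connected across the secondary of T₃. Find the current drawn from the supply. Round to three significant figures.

I_supply ≈ 5.49 A

After T₁: V = 240.00 × 454/1932 = 56.398 V.
After T₂: V = 56.398 × 1072/172 = 351.50 V.
After T₃: V = 351.50 × 2453/2091 = 412.35 V.
I_load = 412.35/129 = 3.1965 A, so P_out = 412.35 × 3.1965 = 1318.1 W.
All ideal ⇒ P_in = P_out, so I_supply = 1318.1/240 = 5.49 A.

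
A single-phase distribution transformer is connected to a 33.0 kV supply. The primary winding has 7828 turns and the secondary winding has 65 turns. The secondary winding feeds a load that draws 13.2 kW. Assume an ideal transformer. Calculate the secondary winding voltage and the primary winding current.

V_s = V_p × N_s/N_p = 33000 × 65/7828 = 274.02 V.
I_s = P/V_s = 13200/274.02 = 48.172 A.
I_p = I_s × N_s/N_p = 48.172 × 65/7828 = 0.400 A.

V_s ≈ 274 V, I_p ≈ 0.400 A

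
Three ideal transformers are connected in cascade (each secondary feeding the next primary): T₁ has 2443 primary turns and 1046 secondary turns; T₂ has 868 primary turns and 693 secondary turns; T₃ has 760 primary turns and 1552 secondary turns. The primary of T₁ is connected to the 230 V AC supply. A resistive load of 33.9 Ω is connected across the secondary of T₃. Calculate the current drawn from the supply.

Secondary of T₁: V = 230.00 × 1046/2443 = 98.477 V.
Secondary of T₂: V = 98.477 × 693/868 = 78.623 V.
Secondary of T₃: V = 78.623 × 1552/760 = 160.56 V.
I_load = 160.56/33.9 = 4.7362 A, so P_out = 160.56 × 4.7362 = 760.42 W.
All ideal ⇒ P_in = P_out, so I_supply = 760.42/230 = 3.31 A.

I_supply ≈ 3.31 A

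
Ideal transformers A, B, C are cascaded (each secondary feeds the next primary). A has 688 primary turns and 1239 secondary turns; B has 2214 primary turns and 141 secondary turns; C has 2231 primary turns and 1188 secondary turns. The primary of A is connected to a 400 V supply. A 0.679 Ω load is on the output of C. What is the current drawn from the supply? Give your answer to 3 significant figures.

I_supply ≈ 2.20 A

After A: V = 400.00 × 1239/688 = 720.35 V.
After B: V = 720.35 × 141/2214 = 45.876 V.
After C: V = 45.876 × 1188/2231 = 24.429 V.
I_load = 24.429/0.679 = 35.978 A, so P_out = 24.429 × 35.978 = 878.89 W.
All ideal ⇒ P_in = P_out, so I_supply = 878.89/400 = 2.20 A.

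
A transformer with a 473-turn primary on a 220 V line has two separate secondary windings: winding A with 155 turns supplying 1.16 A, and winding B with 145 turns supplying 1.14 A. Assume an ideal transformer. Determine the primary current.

I_p ≈ 0.730 A

V_A = 220 × 155/473 = 72.093 V; V_B = 220 × 145/473 = 67.442 V.
P_out = V_A I_A + V_B I_B = 72.093×1.16 + 67.442×1.14 = 83.628 + 76.884 = 160.51 W.
Ideal ⇒ P_in = P_out, so I_p = P_out/V_p = 160.51/220 = 0.730 A.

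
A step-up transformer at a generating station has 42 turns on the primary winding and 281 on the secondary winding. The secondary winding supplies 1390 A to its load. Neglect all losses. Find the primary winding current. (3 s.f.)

I_p ≈ 9300 A

For an ideal transformer I_p/I_s = N_s/N_p, so I_p = 1390 × 281/42 = 9300 A.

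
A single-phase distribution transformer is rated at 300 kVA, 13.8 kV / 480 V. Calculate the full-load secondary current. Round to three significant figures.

I_s = S/V_s = 300000/480 = 625 A.

I_s ≈ 625 A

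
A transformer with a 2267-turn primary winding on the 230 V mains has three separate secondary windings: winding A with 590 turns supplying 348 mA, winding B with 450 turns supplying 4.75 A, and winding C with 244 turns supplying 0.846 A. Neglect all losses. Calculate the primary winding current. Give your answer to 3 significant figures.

V_A = 230 × 590/2267 = 59.859 V; V_B = 230 × 450/2267 = 45.655 V; V_C = 230 × 244/2267 = 24.755 V.
P_out = V_A I_A + V_B I_B + V_C I_C = 59.859×0.348 + 45.655×4.75 + 24.755×0.846 = 20.831 + 216.86 + 20.943 = 258.64 W.
Ideal ⇒ P_in = P_out, so I_p = P_out/V_p = 258.64/230 = 1.12 A.

I_p ≈ 1.12 A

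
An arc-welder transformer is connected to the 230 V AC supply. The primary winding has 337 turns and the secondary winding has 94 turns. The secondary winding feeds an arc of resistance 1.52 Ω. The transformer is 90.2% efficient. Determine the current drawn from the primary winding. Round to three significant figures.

V_s = 230 × 94/337 = 64.154 V.
I_s = V_s/R = 64.154/1.52 = 42.207 A.
P_out = V_s I_s = 64.154 × 42.207 = 2707.7 W.
P_in = P_out/η = 2707.7/0.902 = 3001.9 W.
I_p = P_in/V_p = 3001.9/230 = 13.1 A.

I_p ≈ 13.1 A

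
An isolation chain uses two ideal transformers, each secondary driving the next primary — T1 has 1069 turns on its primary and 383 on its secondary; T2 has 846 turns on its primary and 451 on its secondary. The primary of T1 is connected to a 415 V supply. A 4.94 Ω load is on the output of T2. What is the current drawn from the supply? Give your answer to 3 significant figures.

After T1: V = 415.00 × 383/1069 = 148.69 V.
After T2: V = 148.69 × 451/846 = 79.264 V.
I_load = 79.264/4.94 = 16.045 A, so P_out = 79.264 × 16.045 = 1271.8 W.
All ideal ⇒ P_in = P_out, so I_supply = 1271.8/415 = 3.06 A.

I_supply ≈ 3.06 A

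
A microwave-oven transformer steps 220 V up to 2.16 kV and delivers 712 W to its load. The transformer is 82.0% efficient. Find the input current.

P_in = P_out/η = 712/0.820 = 868.29 W.
I_in = P_in/V_in = 868.29/220 = 3.95 A.

I_in ≈ 3.95 A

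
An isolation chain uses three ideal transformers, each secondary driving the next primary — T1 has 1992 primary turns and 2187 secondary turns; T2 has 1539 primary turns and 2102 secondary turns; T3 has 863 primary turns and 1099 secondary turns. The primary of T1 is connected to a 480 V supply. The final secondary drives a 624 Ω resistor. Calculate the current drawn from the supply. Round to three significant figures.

I_supply ≈ 2.81 A

Secondary of T1: V = 480.00 × 2187/1992 = 526.99 V.
Secondary of T2: V = 526.99 × 2102/1539 = 719.77 V.
Secondary of T3: V = 719.77 × 1099/863 = 916.60 V.
I_load = 916.60/624 = 1.4689 A, so P_out = 916.60 × 1.4689 = 1346.4 W.
All ideal ⇒ P_in = P_out, so I_supply = 1346.4/480 = 2.81 A.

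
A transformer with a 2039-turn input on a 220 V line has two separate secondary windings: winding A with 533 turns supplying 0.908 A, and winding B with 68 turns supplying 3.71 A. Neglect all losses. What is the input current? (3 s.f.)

I_in ≈ 0.361 A

V_A = 220 × 533/2039 = 57.509 V; V_B = 220 × 68/2039 = 7.3369 V.
P_out = V_A I_A + V_B I_B = 57.509×0.908 + 7.3369×3.71 = 52.218 + 27.220 = 79.438 W.
Ideal ⇒ P_in = P_out, so I_in = P_out/V_in = 79.438/220 = 0.361 A.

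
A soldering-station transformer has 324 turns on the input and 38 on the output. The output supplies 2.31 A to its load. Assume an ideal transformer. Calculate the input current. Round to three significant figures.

For an ideal transformer I_in/I_out = N_out/N_in, so I_in = 2.31 × 38/324 = 0.271 A.

I_in ≈ 0.271 A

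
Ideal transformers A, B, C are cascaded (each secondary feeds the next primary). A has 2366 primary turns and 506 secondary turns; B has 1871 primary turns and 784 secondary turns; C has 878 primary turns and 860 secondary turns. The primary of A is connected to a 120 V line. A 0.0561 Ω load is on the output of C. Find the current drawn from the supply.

I_supply ≈ 16.5 A

Secondary of A: V = 120.00 × 506/2366 = 25.664 V.
Secondary of B: V = 25.664 × 784/1871 = 10.754 V.
Secondary of C: V = 10.754 × 860/878 = 10.533 V.
I_load = 10.533/0.0561 = 187.76 A, so P_out = 10.533 × 187.76 = 1977.7 W.
All ideal ⇒ P_in = P_out, so I_supply = 1977.7/120 = 16.5 A.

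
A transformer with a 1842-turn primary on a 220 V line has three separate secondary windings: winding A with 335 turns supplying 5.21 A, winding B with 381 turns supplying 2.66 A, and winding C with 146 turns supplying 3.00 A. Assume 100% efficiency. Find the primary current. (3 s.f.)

I_p ≈ 1.74 A

V_A = 220 × 335/1842 = 40.011 V; V_B = 220 × 381/1842 = 45.505 V; V_C = 220 × 146/1842 = 17.438 V.
P_out = V_A I_A + V_B I_B + V_C I_C = 40.011×5.21 + 45.505×2.66 + 17.438×3.00 = 208.46 + 121.04 + 52.313 = 381.81 W.
Ideal ⇒ P_in = P_out, so I_p = P_out/V_p = 381.81/220 = 1.74 A.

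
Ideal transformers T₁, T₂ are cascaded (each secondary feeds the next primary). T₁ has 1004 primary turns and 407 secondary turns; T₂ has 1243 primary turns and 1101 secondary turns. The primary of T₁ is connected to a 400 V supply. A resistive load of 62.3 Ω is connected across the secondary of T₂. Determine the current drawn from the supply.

I_supply ≈ 0.828 A

Secondary of T₁: V = 400.00 × 407/1004 = 162.15 V.
Secondary of T₂: V = 162.15 × 1101/1243 = 143.63 V.
I_load = 143.63/62.3 = 2.3054 A, so P_out = 143.63 × 2.3054 = 331.12 W.
All ideal ⇒ P_in = P_out, so I_supply = 331.12/400 = 0.828 A.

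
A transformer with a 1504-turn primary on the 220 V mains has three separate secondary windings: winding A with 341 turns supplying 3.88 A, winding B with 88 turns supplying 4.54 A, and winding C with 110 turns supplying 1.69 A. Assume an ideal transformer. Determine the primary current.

V_A = 220 × 341/1504 = 49.880 V; V_B = 220 × 88/1504 = 12.872 V; V_C = 220 × 110/1504 = 16.090 V.
P_out = V_A I_A + V_B I_B + V_C I_C = 49.880×3.88 + 12.872×4.54 + 16.090×1.69 = 193.54 + 58.440 + 27.193 = 279.17 W.
Ideal ⇒ P_in = P_out, so I_p = P_out/V_p = 279.17/220 = 1.27 A.

I_p ≈ 1.27 A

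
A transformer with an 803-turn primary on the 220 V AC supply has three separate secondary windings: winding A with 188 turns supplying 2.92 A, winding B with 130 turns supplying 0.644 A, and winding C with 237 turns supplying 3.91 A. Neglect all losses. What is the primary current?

V_A = 220 × 188/803 = 51.507 V; V_B = 220 × 130/803 = 35.616 V; V_C = 220 × 237/803 = 64.932 V.
P_out = V_A I_A + V_B I_B + V_C I_C = 51.507×2.92 + 35.616×0.644 + 64.932×3.91 = 150.40 + 22.937 + 253.88 = 427.22 W.
Ideal ⇒ P_in = P_out, so I_p = P_out/V_p = 427.22/220 = 1.94 A.

I_p ≈ 1.94 A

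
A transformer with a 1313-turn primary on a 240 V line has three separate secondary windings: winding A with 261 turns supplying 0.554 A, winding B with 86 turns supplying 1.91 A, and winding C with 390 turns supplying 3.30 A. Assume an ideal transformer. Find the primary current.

V_A = 240 × 261/1313 = 47.708 V; V_B = 240 × 86/1313 = 15.720 V; V_C = 240 × 390/1313 = 71.287 V.
P_out = V_A I_A + V_B I_B + V_C I_C = 47.708×0.554 + 15.720×1.91 + 71.287×3.30 = 26.430 + 30.025 + 235.25 = 291.70 W.
Ideal ⇒ P_in = P_out, so I_p = P_out/V_p = 291.70/240 = 1.22 A.

I_p ≈ 1.22 A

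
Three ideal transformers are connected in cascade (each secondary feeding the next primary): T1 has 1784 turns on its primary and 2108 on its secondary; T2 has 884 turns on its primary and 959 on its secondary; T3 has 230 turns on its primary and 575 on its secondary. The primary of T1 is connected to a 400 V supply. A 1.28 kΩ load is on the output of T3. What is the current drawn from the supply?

I_supply ≈ 3.21 A

Secondary of T1: V = 400.00 × 2108/1784 = 472.65 V.
Secondary of T2: V = 472.65 × 959/884 = 512.75 V.
Secondary of T3: V = 512.75 × 575/230 = 1281.9 V.
I_load = 1281.9/1280 = 1.0015 A, so P_out = 1281.9 × 1.0015 = 1283.7 W.
All ideal ⇒ P_in = P_out, so I_supply = 1283.7/400 = 3.21 A.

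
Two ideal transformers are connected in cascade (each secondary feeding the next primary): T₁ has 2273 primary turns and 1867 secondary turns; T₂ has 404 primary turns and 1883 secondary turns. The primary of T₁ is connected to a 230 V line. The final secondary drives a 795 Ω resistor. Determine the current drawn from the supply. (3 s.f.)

After T₁: V = 230.00 × 1867/2273 = 188.92 V.
After T₂: V = 188.92 × 1883/404 = 880.52 V.
I_load = 880.52/795 = 1.1076 A, so P_out = 880.52 × 1.1076 = 975.25 W.
All ideal ⇒ P_in = P_out, so I_supply = 975.25/230 = 4.24 A.

I_supply ≈ 4.24 A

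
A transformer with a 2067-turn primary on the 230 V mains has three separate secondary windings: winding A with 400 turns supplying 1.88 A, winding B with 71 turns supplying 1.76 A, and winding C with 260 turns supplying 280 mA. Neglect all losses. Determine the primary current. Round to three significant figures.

I_p ≈ 0.459 A

V_A = 230 × 400/2067 = 44.509 V; V_B = 230 × 71/2067 = 7.9003 V; V_C = 230 × 260/2067 = 28.931 V.
P_out = V_A I_A + V_B I_B + V_C I_C = 44.509×1.88 + 7.9003×1.76 + 28.931×0.280 = 83.677 + 13.905 + 8.1006 = 105.68 W.
Ideal ⇒ P_in = P_out, so I_p = P_out/V_p = 105.68/230 = 0.459 A.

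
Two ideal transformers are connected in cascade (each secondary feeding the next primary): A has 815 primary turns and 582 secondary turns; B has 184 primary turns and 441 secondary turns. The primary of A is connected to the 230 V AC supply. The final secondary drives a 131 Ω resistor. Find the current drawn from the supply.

I_supply ≈ 5.14 A

After A: V = 230.00 × 582/815 = 164.25 V.
After B: V = 164.25 × 441/184 = 393.65 V.
I_load = 393.65/131 = 3.0050 A, so P_out = 393.65 × 3.0050 = 1182.9 W.
All ideal ⇒ P_in = P_out, so I_supply = 1182.9/230 = 5.14 A.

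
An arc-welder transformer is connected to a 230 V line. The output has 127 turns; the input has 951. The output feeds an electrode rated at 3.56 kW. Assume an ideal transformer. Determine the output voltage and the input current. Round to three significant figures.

V_out ≈ 30.7 V, I_in ≈ 15.5 A

V_out = V_in × N_out/N_in = 230 × 127/951 = 30.715 V.
I_out = P/V_out = 3560/30.715 = 115.90 A.
I_in = I_out × N_out/N_in = 115.90 × 127/951 = 15.5 A.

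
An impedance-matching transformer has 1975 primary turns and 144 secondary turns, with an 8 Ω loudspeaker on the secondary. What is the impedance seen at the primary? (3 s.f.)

Z_p ≈ 1500 Ω

Z_p = (N_p/N_s)² × Z_s = (1975/144)² × 8 = 1500 Ω.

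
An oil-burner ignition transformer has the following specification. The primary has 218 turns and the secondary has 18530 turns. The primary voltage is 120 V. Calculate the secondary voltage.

V_s/V_p = N_s/N_p, so V_s = 120 × 18530/218 = 10200 V.

V_s ≈ 10200 V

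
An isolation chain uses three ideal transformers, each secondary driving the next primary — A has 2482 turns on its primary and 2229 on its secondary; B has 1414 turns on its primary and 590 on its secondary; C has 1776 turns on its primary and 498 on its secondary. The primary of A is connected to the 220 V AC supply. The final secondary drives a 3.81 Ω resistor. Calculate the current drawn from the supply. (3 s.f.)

I_supply ≈ 0.638 A

Secondary of A: V = 220.00 × 2229/2482 = 197.57 V.
Secondary of B: V = 197.57 × 590/1414 = 82.439 V.
Secondary of C: V = 82.439 × 498/1776 = 23.116 V.
I_load = 23.116/3.81 = 6.0673 A, so P_out = 23.116 × 6.0673 = 140.25 W.
All ideal ⇒ P_in = P_out, so I_supply = 140.25/220 = 0.638 A.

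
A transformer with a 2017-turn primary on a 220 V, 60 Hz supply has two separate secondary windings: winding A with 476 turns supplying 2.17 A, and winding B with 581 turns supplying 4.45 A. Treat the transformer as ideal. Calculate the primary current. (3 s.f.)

V_A = 220 × 476/2017 = 51.919 V; V_B = 220 × 581/2017 = 63.371 V.
P_out = V_A I_A + V_B I_B = 51.919×2.17 + 63.371×4.45 = 112.66 + 282.00 = 394.67 W.
Ideal ⇒ P_in = P_out, so I_p = P_out/V_p = 394.67/220 = 1.79 A.

I_p ≈ 1.79 A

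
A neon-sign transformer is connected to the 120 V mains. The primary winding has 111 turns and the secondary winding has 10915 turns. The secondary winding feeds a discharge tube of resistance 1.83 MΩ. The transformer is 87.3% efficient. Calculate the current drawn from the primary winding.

I_p ≈ 0.726 A

V_s = 120 × 10915/111 = 11800 V.
I_s = V_s/R = 11800/(1.83×10^6) = 0.0064481 A.
P_out = V_s I_s = 11800 × 0.0064481 = 76.087 W.
P_in = P_out/η = 76.087/0.873 = 87.156 W.
I_p = P_in/V_p = 87.156/120 = 0.726 A.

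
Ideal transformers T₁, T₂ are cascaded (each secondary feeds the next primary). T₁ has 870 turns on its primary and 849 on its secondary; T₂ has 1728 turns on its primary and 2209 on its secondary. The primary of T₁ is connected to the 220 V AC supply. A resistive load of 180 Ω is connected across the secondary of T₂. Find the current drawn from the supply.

I_supply ≈ 1.90 A

Secondary of T₁: V = 220.00 × 849/870 = 214.69 V.
Secondary of T₂: V = 214.69 × 2209/1728 = 274.45 V.
I_load = 274.45/180 = 1.5247 A, so P_out = 274.45 × 1.5247 = 418.46 W.
All ideal ⇒ P_in = P_out, so I_supply = 418.46/220 = 1.90 A.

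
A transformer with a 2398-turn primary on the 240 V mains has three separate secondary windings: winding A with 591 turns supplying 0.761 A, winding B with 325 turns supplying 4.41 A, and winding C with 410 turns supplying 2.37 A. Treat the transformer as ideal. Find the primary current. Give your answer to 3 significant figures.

V_A = 240 × 591/2398 = 59.149 V; V_B = 240 × 325/2398 = 32.527 V; V_C = 240 × 410/2398 = 41.034 V.
P_out = V_A I_A + V_B I_B + V_C I_C = 59.149×0.761 + 32.527×4.41 + 41.034×2.37 = 45.013 + 143.44 + 97.251 = 285.71 W.
Ideal ⇒ P_in = P_out, so I_p = P_out/V_p = 285.71/240 = 1.19 A.

I_p ≈ 1.19 A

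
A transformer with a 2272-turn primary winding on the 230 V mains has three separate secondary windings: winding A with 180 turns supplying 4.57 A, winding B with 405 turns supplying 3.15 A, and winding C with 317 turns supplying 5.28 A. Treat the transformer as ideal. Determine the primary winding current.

V_A = 230 × 180/2272 = 18.222 V; V_B = 230 × 405/2272 = 40.999 V; V_C = 230 × 317/2272 = 32.091 V.
P_out = V_A I_A + V_B I_B + V_C I_C = 18.222×4.57 + 40.999×3.15 + 32.091×5.28 = 83.274 + 129.15 + 169.44 = 381.86 W.
Ideal ⇒ P_in = P_out, so I_p = P_out/V_p = 381.86/230 = 1.66 A.

I_p ≈ 1.66 A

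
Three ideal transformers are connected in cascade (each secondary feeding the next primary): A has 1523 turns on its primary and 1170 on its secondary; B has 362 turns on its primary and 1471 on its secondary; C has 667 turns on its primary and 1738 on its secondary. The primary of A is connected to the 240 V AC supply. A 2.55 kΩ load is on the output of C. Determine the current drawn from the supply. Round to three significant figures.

I_supply ≈ 6.23 A

After A: V = 240.00 × 1170/1523 = 184.37 V.
After B: V = 184.37 × 1471/362 = 749.21 V.
After C: V = 749.21 × 1738/667 = 1952.2 V.
I_load = 1952.2/2550 = 0.76557 A, so P_out = 1952.2 × 0.76557 = 1494.5 W.
All ideal ⇒ P_in = P_out, so I_supply = 1494.5/240 = 6.23 A.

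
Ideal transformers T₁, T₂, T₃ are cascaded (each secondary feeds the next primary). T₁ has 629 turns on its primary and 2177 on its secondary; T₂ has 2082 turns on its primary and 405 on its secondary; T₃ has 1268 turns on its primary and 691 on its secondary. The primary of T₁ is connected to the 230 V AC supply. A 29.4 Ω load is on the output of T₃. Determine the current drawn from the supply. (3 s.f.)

I_supply ≈ 1.05 A

Secondary of T₁: V = 230.00 × 2177/629 = 796.04 V.
Secondary of T₂: V = 796.04 × 405/2082 = 154.85 V.
Secondary of T₃: V = 154.85 × 691/1268 = 84.386 V.
I_load = 84.386/29.4 = 2.8703 A, so P_out = 84.386 × 2.8703 = 242.21 W.
All ideal ⇒ P_in = P_out, so I_supply = 242.21/230 = 1.05 A.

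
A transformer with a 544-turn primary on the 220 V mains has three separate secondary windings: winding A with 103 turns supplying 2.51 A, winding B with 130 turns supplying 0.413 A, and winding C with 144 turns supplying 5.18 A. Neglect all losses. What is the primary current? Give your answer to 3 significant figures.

I_p ≈ 1.95 A

V_A = 220 × 103/544 = 41.654 V; V_B = 220 × 130/544 = 52.574 V; V_C = 220 × 144/544 = 58.235 V.
P_out = V_A I_A + V_B I_B + V_C I_C = 41.654×2.51 + 52.574×0.413 + 58.235×5.18 = 104.55 + 21.713 + 301.66 = 427.92 W.
Ideal ⇒ P_in = P_out, so I_p = P_out/V_p = 427.92/220 = 1.95 A.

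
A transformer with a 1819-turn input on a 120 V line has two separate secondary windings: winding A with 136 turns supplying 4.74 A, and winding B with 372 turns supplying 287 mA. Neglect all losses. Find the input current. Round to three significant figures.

V_A = 120 × 136/1819 = 8.9720 V; V_B = 120 × 372/1819 = 24.541 V.
P_out = V_A I_A + V_B I_B = 8.9720×4.74 + 24.541×0.287 = 42.527 + 7.0433 = 49.570 W.
Ideal ⇒ P_in = P_out, so I_in = P_out/V_in = 49.570/120 = 0.413 A.

I_in ≈ 0.413 A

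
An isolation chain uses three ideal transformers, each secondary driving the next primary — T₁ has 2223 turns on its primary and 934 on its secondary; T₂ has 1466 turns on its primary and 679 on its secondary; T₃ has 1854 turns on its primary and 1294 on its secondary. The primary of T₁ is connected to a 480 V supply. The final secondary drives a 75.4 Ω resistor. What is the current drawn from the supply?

I_supply ≈ 0.117 A

Secondary of T₁: V = 480.00 × 934/2223 = 201.67 V.
Secondary of T₂: V = 201.67 × 679/1466 = 93.408 V.
Secondary of T₃: V = 93.408 × 1294/1854 = 65.194 V.
I_load = 65.194/75.4 = 0.86464 A, so P_out = 65.194 × 0.86464 = 56.370 W.
All ideal ⇒ P_in = P_out, so I_supply = 56.370/480 = 0.117 A.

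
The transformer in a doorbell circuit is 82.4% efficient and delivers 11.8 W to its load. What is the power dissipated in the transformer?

P_loss ≈ 2.52 W

P_in = P_out/η = 11.8/0.824 = 14.3204 W.
P_loss = P_in − P_out = 14.3204 − 11.8 = 2.52 W.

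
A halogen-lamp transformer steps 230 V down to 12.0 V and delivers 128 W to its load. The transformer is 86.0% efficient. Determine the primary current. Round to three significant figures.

P_in = P_out/η = 128/0.860 = 148.84 W.
I_p = P_in/V_p = 148.84/230 = 0.647 A.

I_p ≈ 0.647 A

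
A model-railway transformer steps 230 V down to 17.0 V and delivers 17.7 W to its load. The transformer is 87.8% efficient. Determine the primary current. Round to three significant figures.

P_in = P_out/η = 17.7/0.878 = 20.159 W.
I_p = P_in/V_p = 20.159/230 = 0.0876 A.

I_p ≈ 0.0876 A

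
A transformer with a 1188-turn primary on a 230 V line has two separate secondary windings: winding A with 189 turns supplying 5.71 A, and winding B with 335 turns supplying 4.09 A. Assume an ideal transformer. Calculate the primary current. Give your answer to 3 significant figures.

V_A = 230 × 189/1188 = 36.591 V; V_B = 230 × 335/1188 = 64.857 V.
P_out = V_A I_A + V_B I_B = 36.591×5.71 + 64.857×4.09 = 208.93 + 265.26 = 474.20 W.
Ideal ⇒ P_in = P_out, so I_p = P_out/V_p = 474.20/230 = 2.06 A.

I_p ≈ 2.06 A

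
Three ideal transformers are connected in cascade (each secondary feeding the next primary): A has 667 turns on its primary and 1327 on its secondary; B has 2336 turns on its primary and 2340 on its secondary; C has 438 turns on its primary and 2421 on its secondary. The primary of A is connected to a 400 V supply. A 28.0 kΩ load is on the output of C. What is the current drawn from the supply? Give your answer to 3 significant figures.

I_supply ≈ 1.73 A

Secondary of A: V = 400.00 × 1327/667 = 795.80 V.
Secondary of B: V = 795.80 × 2340/2336 = 797.16 V.
Secondary of C: V = 797.16 × 2421/438 = 4406.2 V.
I_load = 4406.2/28000 = 0.15737 A, so P_out = 4406.2 × 0.15737 = 693.39 W.
All ideal ⇒ P_in = P_out, so I_supply = 693.39/400 = 1.73 A.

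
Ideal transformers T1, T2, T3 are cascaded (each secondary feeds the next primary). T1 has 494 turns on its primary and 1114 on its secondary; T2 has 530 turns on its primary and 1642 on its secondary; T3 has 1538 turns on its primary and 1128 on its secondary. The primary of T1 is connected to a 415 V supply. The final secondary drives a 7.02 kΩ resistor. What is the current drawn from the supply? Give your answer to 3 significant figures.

After T1: V = 415.00 × 1114/494 = 935.85 V.
After T2: V = 935.85 × 1642/530 = 2899.4 V.
After T3: V = 2899.4 × 1128/1538 = 2126.5 V.
I_load = 2126.5/7020 = 0.30291 A, so P_out = 2126.5 × 0.30291 = 644.13 W.
All ideal ⇒ P_in = P_out, so I_supply = 644.13/415 = 1.55 A.

I_supply ≈ 1.55 A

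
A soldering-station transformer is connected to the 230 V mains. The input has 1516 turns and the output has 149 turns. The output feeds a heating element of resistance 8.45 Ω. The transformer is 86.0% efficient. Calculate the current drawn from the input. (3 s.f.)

I_in ≈ 0.306 A

V_out = 230 × 149/1516 = 22.606 V.
I_out = V_out/R = 22.606/8.45 = 2.6752 A.
P_out = V_out I_out = 22.606 × 2.6752 = 60.475 W.
P_in = P_out/η = 60.475/0.860 = 70.319 W.
I_in = P_in/V_in = 70.319/230 = 0.306 A.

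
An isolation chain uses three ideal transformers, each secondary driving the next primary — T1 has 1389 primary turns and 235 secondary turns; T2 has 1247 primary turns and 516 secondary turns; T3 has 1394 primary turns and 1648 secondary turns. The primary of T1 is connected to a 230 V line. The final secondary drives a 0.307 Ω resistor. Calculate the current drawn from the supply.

I_supply ≈ 5.13 A

Secondary of T1: V = 230.00 × 235/1389 = 38.913 V.
Secondary of T2: V = 38.913 × 516/1247 = 16.102 V.
Secondary of T3: V = 16.102 × 1648/1394 = 19.036 V.
I_load = 19.036/0.307 = 62.006 A, so P_out = 19.036 × 62.006 = 1180.3 W.
All ideal ⇒ P_in = P_out, so I_supply = 1180.3/230 = 5.13 A.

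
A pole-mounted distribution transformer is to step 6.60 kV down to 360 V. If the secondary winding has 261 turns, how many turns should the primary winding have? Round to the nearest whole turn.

N_p = 4785 turns

N_p/N_s = V_p/V_s, so N_p = 261 × 6600/360 = 4785.0 ≈ 4785 turns.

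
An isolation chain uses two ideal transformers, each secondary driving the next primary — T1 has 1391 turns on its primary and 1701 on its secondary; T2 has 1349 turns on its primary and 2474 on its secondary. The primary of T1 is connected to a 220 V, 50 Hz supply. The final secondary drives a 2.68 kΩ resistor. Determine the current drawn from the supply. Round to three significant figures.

After T1: V = 220.00 × 1701/1391 = 269.03 V.
After T2: V = 269.03 × 2474/1349 = 493.39 V.
I_load = 493.39/2680 = 0.18410 A, so P_out = 493.39 × 0.18410 = 90.832 W.
All ideal ⇒ P_in = P_out, so I_supply = 90.832/220 = 0.413 A.

I_supply ≈ 0.413 A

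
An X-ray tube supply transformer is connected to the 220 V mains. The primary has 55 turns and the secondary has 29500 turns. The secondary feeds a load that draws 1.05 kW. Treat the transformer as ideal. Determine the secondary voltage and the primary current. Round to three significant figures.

V_s ≈ 118000 V, I_p ≈ 4.77 A

V_s = V_p × N_s/N_p = 220 × 29500/55 = 118000 V.
I_s = P/V_s = 1050/118000 = 0.0088983 A.
I_p = I_s × N_s/N_p = 0.0088983 × 29500/55 = 4.77 A.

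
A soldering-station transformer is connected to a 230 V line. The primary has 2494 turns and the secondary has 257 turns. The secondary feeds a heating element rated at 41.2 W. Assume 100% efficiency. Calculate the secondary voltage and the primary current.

V_s ≈ 23.7 V, I_p ≈ 0.179 A

V_s = V_p × N_s/N_p = 230 × 257/2494 = 23.701 V.
I_s = P/V_s = 41.2/23.701 = 1.7383 A.
I_p = I_s × N_s/N_p = 1.7383 × 257/2494 = 0.179 A.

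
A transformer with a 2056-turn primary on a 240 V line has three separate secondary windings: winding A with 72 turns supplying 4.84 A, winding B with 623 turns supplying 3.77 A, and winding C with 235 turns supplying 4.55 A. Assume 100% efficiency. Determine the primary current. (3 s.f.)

I_p ≈ 1.83 A

V_A = 240 × 72/2056 = 8.4047 V; V_B = 240 × 623/2056 = 72.724 V; V_C = 240 × 235/2056 = 27.432 V.
P_out = V_A I_A + V_B I_B + V_C I_C = 8.4047×4.84 + 72.724×3.77 + 27.432×4.55 = 40.679 + 274.17 + 124.82 = 439.66 W.
Ideal ⇒ P_in = P_out, so I_p = P_out/V_p = 439.66/240 = 1.83 A.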